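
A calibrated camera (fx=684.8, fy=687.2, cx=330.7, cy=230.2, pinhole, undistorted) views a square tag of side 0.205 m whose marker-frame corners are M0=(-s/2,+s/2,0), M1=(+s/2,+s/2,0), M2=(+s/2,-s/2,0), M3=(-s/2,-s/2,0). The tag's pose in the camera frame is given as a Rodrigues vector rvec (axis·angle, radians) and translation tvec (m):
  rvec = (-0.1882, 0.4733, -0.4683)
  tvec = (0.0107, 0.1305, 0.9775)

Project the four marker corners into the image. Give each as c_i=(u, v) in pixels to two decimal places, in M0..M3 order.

Intrinsics K: fx=684.8, fy=687.2, cx=330.7, cy=230.2
Marker side s = 0.205 m; corners in marker frame (Z=0):
  M0 = (-0.1025, +0.1025, 0)
  M1 = (+0.1025, +0.1025, 0)
  M2 = (+0.1025, -0.1025, 0)
  M3 = (-0.1025, -0.1025, 0)
rvec = (-0.1882, 0.4733, -0.4683), |rvec| = θ = 0.69191 rad = 39.643°
Rodrigues: sinθ=0.63801, 1−cosθ=0.22997; R = I + sinθ·[k]× + (1−cosθ)·[k]×²:
    [+0.78704 +0.38903 +0.47877]
    [-0.47461 +0.87764 +0.06707]
    [-0.39409 -0.28001 +0.87538]
t = (0.0107, 0.1305, 0.9775) m
M0: Pc = R·M0+t = (-0.03010, +0.26911, +0.98919); u = 684.8·(-0.03010)/0.98919 + 330.7 = 309.8648, v = 687.2·(+0.26911)/0.98919 + 230.2 = 417.1494
M1: Pc = R·M1+t = (+0.13125, +0.17181, +0.90840); u = 684.8·(+0.13125)/0.90840 + 330.7 = 429.6409, v = 687.2·(+0.17181)/0.90840 + 230.2 = 360.1733
M2: Pc = R·M2+t = (+0.05150, -0.00811, +0.96581); u = 684.8·(+0.05150)/0.96581 + 330.7 = 367.2133, v = 687.2·(-0.00811)/0.96581 + 230.2 = 224.4329
M3: Pc = R·M3+t = (-0.10985, +0.08919, +1.04660); u = 684.8·(-0.10985)/1.04660 + 330.7 = 258.8254, v = 687.2·(+0.08919)/1.04660 + 230.2 = 288.7622

c0=(309.86, 417.15) c1=(429.64, 360.17) c2=(367.21, 224.43) c3=(258.83, 288.76)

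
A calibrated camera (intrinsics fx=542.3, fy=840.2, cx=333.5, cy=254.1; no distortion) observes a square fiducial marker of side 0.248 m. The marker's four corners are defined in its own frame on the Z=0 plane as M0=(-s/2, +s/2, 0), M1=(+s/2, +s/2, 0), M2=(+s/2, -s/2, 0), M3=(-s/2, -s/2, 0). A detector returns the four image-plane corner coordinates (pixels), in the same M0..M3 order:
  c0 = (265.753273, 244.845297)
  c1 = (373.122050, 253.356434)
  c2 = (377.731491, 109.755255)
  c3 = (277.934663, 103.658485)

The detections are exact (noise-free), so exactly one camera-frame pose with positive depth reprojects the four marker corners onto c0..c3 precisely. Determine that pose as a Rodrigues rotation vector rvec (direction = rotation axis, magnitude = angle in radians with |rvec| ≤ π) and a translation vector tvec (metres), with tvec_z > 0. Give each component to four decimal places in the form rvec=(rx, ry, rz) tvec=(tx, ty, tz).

Intrinsics K: fx=542.3, fy=840.2, cx=333.5, cy=254.1
Marker side s = 0.248 m; corners in marker frame (Z=0):
  M0 = (-0.1240, +0.1240, 0)
  M1 = (+0.1240, +0.1240, 0)
  M2 = (+0.1240, -0.1240, 0)
  M3 = (-0.1240, -0.1240, 0)
Detected image corners:
  c0 = (265.753273, 244.845297) px
  c1 = (373.122050, 253.356434) px
  c2 = (377.731491, 109.755255) px
  c3 = (277.934663, 103.658485) px
Planar DLT: solve 8×8 A·h = b for H (H[2,2]=1):
  H  [+399.94434 -130.73858 +323.45047]
  H  [+19.83681 +520.93377 +175.23964]
  H  [-0.05303 -0.29906 +1.00000]
B = K⁻¹H; ‖b₁‖=0.772949, ‖b₂‖=0.772949; λ = 2/(‖b₁‖+‖b₂‖) = 1.293746, sign → tz>0 ⇒ λ=+1.293746
r₁ = λ·B[:,0] = (+0.99632,+0.05129,-0.06861); r₂ = λ·B[:,1] = (-0.07396,+0.91915,-0.38691)
r₃ = r₁×r₂ = (+0.04321,+0.39056,+0.91956); SVD([r₁ r₂ r₃]) → R = UVᵀ:
  R  [+0.99632 -0.07396 +0.04321]
  R  [+0.05129 +0.91915 +0.39056]
  R  [-0.06861 -0.38691 +0.91956]
t = (-0.02397, -0.12143, +1.29375) m
tr R = 2.835037; θ = arccos((tr R − 1)/2) = 0.409002 rad = 23.434°
axis k = ((R−Rᵀ)₃₂, (R−Rᵀ)₁₃, (R−Rᵀ)₂₁) / (2 sinθ) = (-0.977464, +0.140586, +0.157478)
rvec = θ·k = (-0.399784, +0.057500, +0.064409)

rvec=(-0.3998, 0.0575, 0.0644) tvec=(-0.0240, -0.1214, 1.2937)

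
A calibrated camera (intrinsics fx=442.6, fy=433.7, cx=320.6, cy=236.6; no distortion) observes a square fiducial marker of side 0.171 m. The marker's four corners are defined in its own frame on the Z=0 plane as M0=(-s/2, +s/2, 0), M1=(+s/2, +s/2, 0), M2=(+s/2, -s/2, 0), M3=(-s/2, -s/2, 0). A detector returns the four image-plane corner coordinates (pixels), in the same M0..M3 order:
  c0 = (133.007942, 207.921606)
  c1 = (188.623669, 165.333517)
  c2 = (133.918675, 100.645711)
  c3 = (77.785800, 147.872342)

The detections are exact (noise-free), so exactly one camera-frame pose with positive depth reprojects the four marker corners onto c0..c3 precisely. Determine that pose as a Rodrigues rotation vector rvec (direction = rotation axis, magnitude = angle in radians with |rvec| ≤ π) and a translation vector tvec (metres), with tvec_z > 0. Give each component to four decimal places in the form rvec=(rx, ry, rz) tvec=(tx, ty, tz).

rvec=(0.3413, 0.1347, -0.6168) tvec=(-0.4091, -0.1784, 0.9676)

Intrinsics K: fx=442.6, fy=433.7, cx=320.6, cy=236.6
Marker side s = 0.171 m; corners in marker frame (Z=0):
  M0 = (-0.0855, +0.0855, 0)
  M1 = (+0.0855, +0.0855, 0)
  M2 = (+0.0855, -0.0855, 0)
  M3 = (-0.0855, -0.0855, 0)
Detected image corners:
  c0 = (133.007942, 207.921606) px
  c1 = (188.623669, 165.333517) px
  c2 = (133.918675, 100.645711) px
  c3 = (77.785800, 147.872342) px
Planar DLT: solve 8×8 A·h = b for H (H[2,2]=1):
  H  [+295.80895 +359.07232 +133.44330]
  H  [-298.31844 +408.31523 +156.64051]
  H  [-0.23179 +0.28213 +1.00000]
B = K⁻¹H; ‖b₁‖=1.033531, ‖b₂‖=1.033531; λ = 2/(‖b₁‖+‖b₂‖) = 0.967557, sign → tz>0 ⇒ λ=+0.967557
r₁ = λ·B[:,0] = (+0.80911,-0.54318,-0.22427); r₂ = λ·B[:,1] = (+0.58722,+0.76200,+0.27298)
r₃ = r₁×r₂ = (+0.02261,-0.35256,+0.93551); SVD([r₁ r₂ r₃]) → R = UVᵀ:
  R  [+0.80911 +0.58722 +0.02261]
  R  [-0.54318 +0.76200 -0.35256]
  R  [-0.22427 +0.27298 +0.93551]
t = (-0.40914, -0.17838, +0.96756) m
tr R = 2.506626; θ = arccos((tr R − 1)/2) = 0.717711 rad = 41.122°
axis k = ((R−Rᵀ)₃₂, (R−Rᵀ)₁₃, (R−Rᵀ)₂₁) / (2 sinθ) = (+0.475582, +0.187694, -0.859414)
rvec = θ·k = (+0.341330, +0.134710, -0.616811)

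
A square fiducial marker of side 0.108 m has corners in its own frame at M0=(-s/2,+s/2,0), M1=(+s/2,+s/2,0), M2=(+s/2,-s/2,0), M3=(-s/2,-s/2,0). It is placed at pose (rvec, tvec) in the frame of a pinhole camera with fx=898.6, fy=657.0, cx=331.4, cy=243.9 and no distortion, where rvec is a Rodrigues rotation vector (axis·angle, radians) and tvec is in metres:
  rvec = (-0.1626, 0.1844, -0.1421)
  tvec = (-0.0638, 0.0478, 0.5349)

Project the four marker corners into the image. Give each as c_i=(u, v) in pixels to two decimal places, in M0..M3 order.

Intrinsics K: fx=898.6, fy=657.0, cx=331.4, cy=243.9
Marker side s = 0.108 m; corners in marker frame (Z=0):
  M0 = (-0.0540, +0.0540, 0)
  M1 = (+0.0540, +0.0540, 0)
  M2 = (+0.0540, -0.0540, 0)
  M3 = (-0.0540, -0.0540, 0)
rvec = (-0.1626, 0.1844, -0.1421), |rvec| = θ = 0.28396 rad = 16.270°
Rodrigues: sinθ=0.28016, 1−cosθ=0.04005; R = I + sinθ·[k]× + (1−cosθ)·[k]×²:
    [+0.97308 +0.12531 +0.19341]
    [-0.15509 +0.97684 +0.14741]
    [-0.17046 -0.17344 +0.96998]
t = (-0.0638, 0.0478, 0.5349) m
M0: Pc = R·M0+t = (-0.10958, +0.10892, +0.53474); u = 898.6·(-0.10958)/0.53474 + 331.4 = 147.2568, v = 657.0·(+0.10892)/0.53474 + 243.9 = 377.7283
M1: Pc = R·M1+t = (-0.00449, +0.09217, +0.51633); u = 898.6·(-0.00449)/0.51633 + 331.4 = 323.5911, v = 657.0·(+0.09217)/0.51633 + 243.9 = 361.1869
M2: Pc = R·M2+t = (-0.01802, -0.01332, +0.53506); u = 898.6·(-0.01802)/0.53506 + 331.4 = 301.1365, v = 657.0·(-0.01332)/0.53506 + 243.9 = 227.5392
M3: Pc = R·M3+t = (-0.12311, +0.00343, +0.55347); u = 898.6·(-0.12311)/0.55347 + 331.4 = 131.5168, v = 657.0·(+0.00343)/0.55347 + 243.9 = 247.9662

c0=(147.26, 377.73) c1=(323.59, 361.19) c2=(301.14, 227.54) c3=(131.52, 247.97)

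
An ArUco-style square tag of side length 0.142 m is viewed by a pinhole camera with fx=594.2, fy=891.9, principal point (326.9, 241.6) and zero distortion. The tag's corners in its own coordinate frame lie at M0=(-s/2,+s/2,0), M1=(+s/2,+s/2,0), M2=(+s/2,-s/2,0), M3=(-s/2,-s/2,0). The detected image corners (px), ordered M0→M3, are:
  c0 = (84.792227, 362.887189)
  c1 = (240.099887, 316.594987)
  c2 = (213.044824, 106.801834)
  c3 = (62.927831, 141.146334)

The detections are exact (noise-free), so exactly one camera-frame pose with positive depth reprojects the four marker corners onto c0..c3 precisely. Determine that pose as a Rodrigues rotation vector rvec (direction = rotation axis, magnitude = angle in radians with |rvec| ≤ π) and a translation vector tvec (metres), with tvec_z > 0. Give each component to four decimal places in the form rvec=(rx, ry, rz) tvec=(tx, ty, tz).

Intrinsics K: fx=594.2, fy=891.9, cx=326.9, cy=241.6
Marker side s = 0.142 m; corners in marker frame (Z=0):
  M0 = (-0.0710, +0.0710, 0)
  M1 = (+0.0710, +0.0710, 0)
  M2 = (+0.0710, -0.0710, 0)
  M3 = (-0.0710, -0.0710, 0)
Detected image corners:
  c0 = (84.792227, 362.887189) px
  c1 = (240.099887, 316.594987) px
  c2 = (213.044824, 106.801834) px
  c3 = (62.927831, 141.146334) px
Planar DLT: solve 8×8 A·h = b for H (H[2,2]=1):
  H  [+1125.40989 +128.66538 +151.77890]
  H  [-205.33993 +1450.53835 +229.13312]
  H  [+0.33519 -0.29305 +1.00000]
B = K⁻¹H; ‖b₁‖=1.771466, ‖b₂‖=1.771466; λ = 2/(‖b₁‖+‖b₂‖) = 0.564504, sign → tz>0 ⇒ λ=+0.564504
r₁ = λ·B[:,0] = (+0.96507,-0.18122,+0.18922); r₂ = λ·B[:,1] = (+0.21325,+0.96289,-0.16543)
r₃ = r₁×r₂ = (-0.15222,+0.20000,+0.96790); SVD([r₁ r₂ r₃]) → R = UVᵀ:
  R  [+0.96507 +0.21325 -0.15222]
  R  [-0.18122 +0.96289 +0.20000]
  R  [+0.18922 -0.16543 +0.96790]
t = (-0.16637, -0.00789, +0.56450) m
tr R = 2.895859; θ = arccos((tr R − 1)/2) = 0.324126 rad = 18.571°
axis k = ((R−Rᵀ)₃₂, (R−Rᵀ)₁₃, (R−Rᵀ)₂₁) / (2 sinθ) = (-0.573708, -0.536035, -0.619294)
rvec = θ·k = (-0.185954, -0.173743, -0.200729)

rvec=(-0.1860, -0.1737, -0.2007) tvec=(-0.1664, -0.0079, 0.5645)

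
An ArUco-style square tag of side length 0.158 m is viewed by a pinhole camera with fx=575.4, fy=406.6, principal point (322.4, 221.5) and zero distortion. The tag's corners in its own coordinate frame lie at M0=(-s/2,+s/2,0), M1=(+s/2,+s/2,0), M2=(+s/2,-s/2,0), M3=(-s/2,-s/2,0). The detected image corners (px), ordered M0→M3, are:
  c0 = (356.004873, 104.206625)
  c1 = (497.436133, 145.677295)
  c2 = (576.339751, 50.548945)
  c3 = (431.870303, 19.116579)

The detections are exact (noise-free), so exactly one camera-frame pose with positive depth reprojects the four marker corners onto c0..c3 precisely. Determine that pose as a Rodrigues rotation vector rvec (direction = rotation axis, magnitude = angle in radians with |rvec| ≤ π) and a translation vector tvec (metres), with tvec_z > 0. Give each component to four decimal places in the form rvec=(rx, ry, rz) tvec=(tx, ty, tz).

Intrinsics K: fx=575.4, fy=406.6, cx=322.4, cy=221.5
Marker side s = 0.158 m; corners in marker frame (Z=0):
  M0 = (-0.0790, +0.0790, 0)
  M1 = (+0.0790, +0.0790, 0)
  M2 = (+0.0790, -0.0790, 0)
  M3 = (-0.0790, -0.0790, 0)
Detected image corners:
  c0 = (356.004873, 104.206625) px
  c1 = (497.436133, 145.677295) px
  c2 = (576.339751, 50.548945) px
  c3 = (431.870303, 19.116579) px
Planar DLT: solve 8×8 A·h = b for H (H[2,2]=1):
  H  [+614.92798 -583.67168 +462.51448]
  H  [+180.42319 +552.54942 +78.26857]
  H  [-0.62305 -0.20277 +1.00000]
B = K⁻¹H; ‖b₁‖=1.735412, ‖b₂‖=1.735412; λ = 2/(‖b₁‖+‖b₂‖) = 0.576232, sign → tz>0 ⇒ λ=+0.576232
r₁ = λ·B[:,0] = (+0.81698,+0.45128,-0.35902); r₂ = λ·B[:,1] = (-0.51905,+0.84672,-0.11684)
r₃ = r₁×r₂ = (+0.25126,+0.28181,+0.92599); SVD([r₁ r₂ r₃]) → R = UVᵀ:
  R  [+0.81698 -0.51905 +0.25126]
  R  [+0.45128 +0.84672 +0.28181]
  R  [-0.35902 -0.11684 +0.92599]
t = (+0.14032, -0.20299, +0.57623) m
tr R = 2.589687; θ = arccos((tr R − 1)/2) = 0.652047 rad = 37.360°
axis k = ((R−Rᵀ)₃₂, (R−Rᵀ)₁₃, (R−Rᵀ)₂₁) / (2 sinθ) = (-0.328473, +0.502859, +0.799524)
rvec = θ·k = (-0.214180, +0.327888, +0.521327)

rvec=(-0.2142, 0.3279, 0.5213) tvec=(0.1403, -0.2030, 0.5762)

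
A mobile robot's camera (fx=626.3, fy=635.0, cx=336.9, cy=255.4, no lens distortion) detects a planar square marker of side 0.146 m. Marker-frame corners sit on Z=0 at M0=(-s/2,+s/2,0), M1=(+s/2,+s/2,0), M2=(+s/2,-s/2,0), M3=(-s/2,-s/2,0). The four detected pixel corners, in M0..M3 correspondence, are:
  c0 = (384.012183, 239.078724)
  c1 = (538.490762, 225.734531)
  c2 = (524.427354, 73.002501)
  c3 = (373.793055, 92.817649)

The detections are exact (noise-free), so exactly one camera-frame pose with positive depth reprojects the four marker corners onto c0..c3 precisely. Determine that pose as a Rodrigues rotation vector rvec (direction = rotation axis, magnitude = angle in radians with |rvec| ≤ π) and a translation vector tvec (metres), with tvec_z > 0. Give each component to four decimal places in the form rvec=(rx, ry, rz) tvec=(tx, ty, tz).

Intrinsics K: fx=626.3, fy=635.0, cx=336.9, cy=255.4
Marker side s = 0.146 m; corners in marker frame (Z=0):
  M0 = (-0.0730, +0.0730, 0)
  M1 = (+0.0730, +0.0730, 0)
  M2 = (+0.0730, -0.0730, 0)
  M3 = (-0.0730, -0.0730, 0)
Detected image corners:
  c0 = (384.012183, 239.078724) px
  c1 = (538.490762, 225.734531) px
  c2 = (524.427354, 73.002501) px
  c3 = (373.793055, 92.817649) px
Planar DLT: solve 8×8 A·h = b for H (H[2,2]=1):
  H  [+902.36064 +15.62947 +453.37332]
  H  [-163.12215 +1000.15708 +157.04174]
  H  [-0.31285 -0.14770 +1.00000]
B = K⁻¹H; ‖b₁‖=1.644433, ‖b₂‖=1.644433; λ = 2/(‖b₁‖+‖b₂‖) = 0.608112, sign → tz>0 ⇒ λ=+0.608112
r₁ = λ·B[:,0] = (+0.97850,-0.07970,-0.19025); r₂ = λ·B[:,1] = (+0.06349,+0.99393,-0.08982)
r₃ = r₁×r₂ = (+0.19625,+0.07581,+0.97762); SVD([r₁ r₂ r₃]) → R = UVᵀ:
  R  [+0.97850 +0.06349 +0.19625]
  R  [-0.07970 +0.99393 +0.07581]
  R  [-0.19025 -0.08982 +0.97762]
t = (+0.11309, -0.09419, +0.60811) m
tr R = 2.950047; θ = arccos((tr R − 1)/2) = 0.223970 rad = 12.833°
axis k = ((R−Rᵀ)₃₂, (R−Rᵀ)₁₃, (R−Rᵀ)₂₁) / (2 sinθ) = (-0.372854, +0.870101, -0.322342)
rvec = θ·k = (-0.083508, +0.194877, -0.072195)

rvec=(-0.0835, 0.1949, -0.0722) tvec=(0.1131, -0.0942, 0.6081)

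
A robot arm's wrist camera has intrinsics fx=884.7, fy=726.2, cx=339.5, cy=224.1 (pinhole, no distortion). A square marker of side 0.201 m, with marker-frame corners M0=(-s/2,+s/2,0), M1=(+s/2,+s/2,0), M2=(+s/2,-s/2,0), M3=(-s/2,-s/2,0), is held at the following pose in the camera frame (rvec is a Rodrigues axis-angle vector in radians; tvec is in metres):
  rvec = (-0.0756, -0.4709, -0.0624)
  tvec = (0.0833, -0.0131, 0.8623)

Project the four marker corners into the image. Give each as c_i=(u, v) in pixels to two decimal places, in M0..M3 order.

c0=(341.36, 305.80) c1=(516.47, 290.63) c2=(499.12, 130.81) c3=(324.58, 127.98)

Intrinsics K: fx=884.7, fy=726.2, cx=339.5, cy=224.1
Marker side s = 0.201 m; corners in marker frame (Z=0):
  M0 = (-0.1005, +0.1005, 0)
  M1 = (+0.1005, +0.1005, 0)
  M2 = (+0.1005, -0.1005, 0)
  M3 = (-0.1005, -0.1005, 0)
rvec = (-0.0756, -0.4709, -0.0624), |rvec| = θ = 0.48099 rad = 27.559°
Rodrigues: sinθ=0.46266, 1−cosθ=0.11346; R = I + sinθ·[k]× + (1−cosθ)·[k]×²:
    [+0.88934 +0.07748 -0.45064]
    [-0.04256 +0.99529 +0.08713]
    [+0.45526 -0.05831 +0.88844]
t = (0.0833, -0.0131, 0.8623) m
M0: Pc = R·M0+t = (+0.00171, +0.09120, +0.81069); u = 884.7·(+0.00171)/0.81069 + 339.5 = 341.3643, v = 726.2·(+0.09120)/0.81069 + 224.1 = 305.7990
M1: Pc = R·M1+t = (+0.18047, +0.08265, +0.90219); u = 884.7·(+0.18047)/0.90219 + 339.5 = 516.4660, v = 726.2·(+0.08265)/0.90219 + 224.1 = 290.6263
M2: Pc = R·M2+t = (+0.16489, -0.11740, +0.91391); u = 884.7·(+0.16489)/0.91391 + 339.5 = 499.1207, v = 726.2·(-0.11740)/0.91391 + 224.1 = 130.8104
M3: Pc = R·M3+t = (-0.01387, -0.10885, +0.82241); u = 884.7·(-0.01387)/0.82241 + 339.5 = 324.5844, v = 726.2·(-0.10885)/0.82241 + 224.1 = 127.9844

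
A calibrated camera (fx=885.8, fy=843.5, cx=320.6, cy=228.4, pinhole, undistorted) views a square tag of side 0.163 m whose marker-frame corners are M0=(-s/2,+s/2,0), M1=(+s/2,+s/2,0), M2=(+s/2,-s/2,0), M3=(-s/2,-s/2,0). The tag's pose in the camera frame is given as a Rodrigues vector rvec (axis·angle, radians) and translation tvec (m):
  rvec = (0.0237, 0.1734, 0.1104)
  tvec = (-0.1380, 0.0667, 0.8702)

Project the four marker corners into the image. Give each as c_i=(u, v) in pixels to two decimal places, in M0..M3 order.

c0=(94.31, 360.21) c1=(251.53, 382.36) c2=(269.28, 223.28) c3=(110.55, 206.02)

Intrinsics K: fx=885.8, fy=843.5, cx=320.6, cy=228.4
Marker side s = 0.163 m; corners in marker frame (Z=0):
  M0 = (-0.0815, +0.0815, 0)
  M1 = (+0.0815, +0.0815, 0)
  M2 = (+0.0815, -0.0815, 0)
  M3 = (-0.0815, -0.0815, 0)
rvec = (0.0237, 0.1734, 0.1104), |rvec| = θ = 0.20692 rad = 11.856°
Rodrigues: sinθ=0.20545, 1−cosθ=0.02133; R = I + sinθ·[k]× + (1−cosθ)·[k]×²:
    [+0.97895 -0.10757 +0.17347]
    [+0.11166 +0.99365 -0.01399]
    [-0.17086 +0.03307 +0.98474]
t = (-0.1380, 0.0667, 0.8702) m
M0: Pc = R·M0+t = (-0.22655, +0.13858, +0.88682); u = 885.8·(-0.22655)/0.88682 + 320.6 = 94.3098, v = 843.5·(+0.13858)/0.88682 + 228.4 = 360.2123
M1: Pc = R·M1+t = (-0.06698, +0.15678, +0.85897); u = 885.8·(-0.06698)/0.85897 + 320.6 = 251.5253, v = 843.5·(+0.15678)/0.85897 + 228.4 = 382.3591
M2: Pc = R·M2+t = (-0.04945, -0.00518, +0.85358); u = 885.8·(-0.04945)/0.85358 + 320.6 = 269.2843, v = 843.5·(-0.00518)/0.85358 + 228.4 = 223.2793
M3: Pc = R·M3+t = (-0.20902, -0.02338, +0.88143); u = 885.8·(-0.20902)/0.88143 + 320.6 = 110.5462, v = 843.5·(-0.02338)/0.88143 + 228.4 = 206.0235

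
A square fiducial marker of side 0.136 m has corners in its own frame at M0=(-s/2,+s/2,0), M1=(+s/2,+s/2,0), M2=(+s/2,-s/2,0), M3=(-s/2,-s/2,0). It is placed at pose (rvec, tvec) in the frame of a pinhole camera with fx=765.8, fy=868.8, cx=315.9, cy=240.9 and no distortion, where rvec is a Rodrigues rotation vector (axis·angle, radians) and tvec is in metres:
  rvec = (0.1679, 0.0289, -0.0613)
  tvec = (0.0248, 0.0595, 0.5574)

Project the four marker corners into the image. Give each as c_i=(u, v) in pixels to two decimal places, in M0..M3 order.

c0=(263.95, 439.31) c1=(446.99, 428.71) c2=(440.30, 222.69) c3=(249.77, 235.46)

Intrinsics K: fx=765.8, fy=868.8, cx=315.9, cy=240.9
Marker side s = 0.136 m; corners in marker frame (Z=0):
  M0 = (-0.0680, +0.0680, 0)
  M1 = (+0.0680, +0.0680, 0)
  M2 = (+0.0680, -0.0680, 0)
  M3 = (-0.0680, -0.0680, 0)
rvec = (0.1679, 0.0289, -0.0613), |rvec| = θ = 0.18106 rad = 10.374°
Rodrigues: sinθ=0.18007, 1−cosθ=0.01635; R = I + sinθ·[k]× + (1−cosθ)·[k]×²:
    [+0.99771 +0.06339 +0.02361]
    [-0.05855 +0.98407 -0.16787]
    [-0.03387 +0.16610 +0.98553]
t = (0.0248, 0.0595, 0.5574) m
M0: Pc = R·M0+t = (-0.03873, +0.13040, +0.57100); u = 765.8·(-0.03873)/0.57100 + 315.9 = 263.9514, v = 868.8·(+0.13040)/0.57100 + 240.9 = 439.3063
M1: Pc = R·M1+t = (+0.09695, +0.12244, +0.56639); u = 765.8·(+0.09695)/0.56639 + 315.9 = 446.9891, v = 868.8·(+0.12244)/0.56639 + 240.9 = 428.7066
M2: Pc = R·M2+t = (+0.08833, -0.01140, +0.54380); u = 765.8·(+0.08833)/0.54380 + 315.9 = 440.2950, v = 868.8·(-0.01140)/0.54380 + 240.9 = 222.6903
M3: Pc = R·M3+t = (-0.04735, -0.00344, +0.54841); u = 765.8·(-0.04735)/0.54841 + 315.9 = 249.7740, v = 868.8·(-0.00344)/0.54841 + 240.9 = 235.4573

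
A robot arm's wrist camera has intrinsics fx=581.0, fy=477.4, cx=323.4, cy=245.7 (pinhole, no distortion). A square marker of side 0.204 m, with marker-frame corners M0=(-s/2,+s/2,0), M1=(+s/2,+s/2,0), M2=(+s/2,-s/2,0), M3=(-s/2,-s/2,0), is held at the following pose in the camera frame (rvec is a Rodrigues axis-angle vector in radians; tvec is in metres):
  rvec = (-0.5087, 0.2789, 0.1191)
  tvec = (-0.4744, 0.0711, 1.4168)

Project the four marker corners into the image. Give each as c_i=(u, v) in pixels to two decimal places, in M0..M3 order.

Intrinsics K: fx=581.0, fy=477.4, cx=323.4, cy=245.7
Marker side s = 0.204 m; corners in marker frame (Z=0):
  M0 = (-0.1020, +0.1020, 0)
  M1 = (+0.1020, +0.1020, 0)
  M2 = (+0.1020, -0.1020, 0)
  M3 = (-0.1020, -0.1020, 0)
rvec = (-0.5087, 0.2789, 0.1191), |rvec| = θ = 0.59224 rad = 33.933°
Rodrigues: sinθ=0.55822, 1−cosθ=0.17031; R = I + sinθ·[k]× + (1−cosθ)·[k]×²:
    [+0.95534 -0.18115 +0.23346]
    [+0.04337 +0.86746 +0.49561]
    [-0.29230 -0.46335 +0.83658]
t = (-0.4744, 0.0711, 1.4168) m
M0: Pc = R·M0+t = (-0.59032, +0.15516, +1.39935); u = 581.0·(-0.59032)/1.39935 + 323.4 = 78.3030, v = 477.4·(+0.15516)/1.39935 + 245.7 = 298.6332
M1: Pc = R·M1+t = (-0.39543, +0.16400, +1.33972); u = 581.0·(-0.39543)/1.33972 + 323.4 = 151.9124, v = 477.4·(+0.16400)/1.33972 + 245.7 = 304.1419
M2: Pc = R·M2+t = (-0.35848, -0.01296, +1.43425); u = 581.0·(-0.35848)/1.43425 + 323.4 = 178.1840, v = 477.4·(-0.01296)/1.43425 + 245.7 = 241.3870
M3: Pc = R·M3+t = (-0.55337, -0.02180, +1.49388); u = 581.0·(-0.55337)/1.49388 + 323.4 = 108.1835, v = 477.4·(-0.02180)/1.49388 + 245.7 = 238.7318

c0=(78.30, 298.63) c1=(151.91, 304.14) c2=(178.18, 241.39) c3=(108.18, 238.73)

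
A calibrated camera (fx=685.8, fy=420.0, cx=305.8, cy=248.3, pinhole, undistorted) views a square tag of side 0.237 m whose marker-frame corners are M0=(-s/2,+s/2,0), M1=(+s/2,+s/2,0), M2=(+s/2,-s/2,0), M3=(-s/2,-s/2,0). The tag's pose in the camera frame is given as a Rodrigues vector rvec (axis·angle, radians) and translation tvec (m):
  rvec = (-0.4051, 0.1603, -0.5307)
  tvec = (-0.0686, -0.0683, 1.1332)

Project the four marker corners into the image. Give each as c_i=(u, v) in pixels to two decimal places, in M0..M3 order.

Intrinsics K: fx=685.8, fy=420.0, cx=305.8, cy=248.3
Marker side s = 0.237 m; corners in marker frame (Z=0):
  M0 = (-0.1185, +0.1185, 0)
  M1 = (+0.1185, +0.1185, 0)
  M2 = (+0.1185, -0.1185, 0)
  M3 = (-0.1185, -0.1185, 0)
rvec = (-0.4051, 0.1603, -0.5307), |rvec| = θ = 0.68662 rad = 39.340°
Rodrigues: sinθ=0.63393, 1−cosθ=0.22661; R = I + sinθ·[k]× + (1−cosθ)·[k]×²:
    [+0.85227 +0.45876 +0.25133]
    [-0.52119 +0.78575 +0.33312]
    [-0.04466 -0.41490 +0.90877]
t = (-0.0686, -0.0683, 1.1332) m
M0: Pc = R·M0+t = (-0.11523, +0.08657, +1.08933); u = 685.8·(-0.11523)/1.08933 + 305.8 = 233.2545, v = 420.0·(+0.08657)/1.08933 + 248.3 = 281.6784
M1: Pc = R·M1+t = (+0.08676, -0.03695, +1.07874); u = 685.8·(+0.08676)/1.07874 + 305.8 = 360.9553, v = 420.0·(-0.03695)/1.07874 + 248.3 = 233.9139
M2: Pc = R·M2+t = (-0.02197, -0.22317, +1.17707); u = 685.8·(-0.02197)/1.17707 + 305.8 = 293.0004, v = 420.0·(-0.22317)/1.17707 + 248.3 = 168.6686
M3: Pc = R·M3+t = (-0.22396, -0.09965, +1.18766); u = 685.8·(-0.22396)/1.18766 + 305.8 = 176.4783, v = 420.0·(-0.09965)/1.18766 + 248.3 = 213.0600

c0=(233.25, 281.68) c1=(360.96, 233.91) c2=(293.00, 168.67) c3=(176.48, 213.06)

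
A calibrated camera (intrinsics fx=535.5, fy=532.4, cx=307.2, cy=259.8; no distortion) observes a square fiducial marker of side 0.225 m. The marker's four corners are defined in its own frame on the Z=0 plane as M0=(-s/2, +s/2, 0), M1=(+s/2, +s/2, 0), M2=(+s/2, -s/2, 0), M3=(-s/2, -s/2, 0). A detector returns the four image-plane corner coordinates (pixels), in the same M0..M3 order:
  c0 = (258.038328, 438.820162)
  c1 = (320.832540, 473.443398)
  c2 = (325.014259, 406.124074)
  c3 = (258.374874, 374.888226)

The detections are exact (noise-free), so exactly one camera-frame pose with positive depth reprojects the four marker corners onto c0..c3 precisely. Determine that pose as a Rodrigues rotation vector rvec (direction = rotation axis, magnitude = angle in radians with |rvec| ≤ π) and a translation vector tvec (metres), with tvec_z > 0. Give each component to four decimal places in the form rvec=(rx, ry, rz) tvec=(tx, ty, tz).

rvec=(0.3586, 0.6056, 0.1556) tvec=(-0.0498, 0.4565, 1.4840)

Intrinsics K: fx=535.5, fy=532.4, cx=307.2, cy=259.8
Marker side s = 0.225 m; corners in marker frame (Z=0):
  M0 = (-0.1125, +0.1125, 0)
  M1 = (+0.1125, +0.1125, 0)
  M2 = (+0.1125, -0.1125, 0)
  M3 = (-0.1125, -0.1125, 0)
Detected image corners:
  c0 = (258.038328, 438.820162) px
  c1 = (320.832540, 473.443398) px
  c2 = (325.014259, 406.124074) px
  c3 = (258.374874, 374.888226) px
Planar DLT: solve 8×8 A·h = b for H (H[2,2]=1):
  H  [+184.03959 +63.42265 +289.23823]
  H  [-4.00027 +397.89741 +423.58910]
  H  [-0.35568 +0.25165 +1.00000]
B = K⁻¹H; ‖b₁‖=0.673856, ‖b₂‖=0.673856; λ = 2/(‖b₁‖+‖b₂‖) = 1.483996, sign → tz>0 ⇒ λ=+1.483996
r₁ = λ·B[:,0] = (+0.81282,+0.24642,-0.52783); r₂ = λ·B[:,1] = (-0.03848,+0.92685,+0.37345)
r₃ = r₁×r₂ = (+0.58125,-0.28324,+0.76284); SVD([r₁ r₂ r₃]) → R = UVᵀ:
  R  [+0.81282 -0.03848 +0.58125]
  R  [+0.24642 +0.92685 -0.28324]
  R  [-0.52783 +0.37345 +0.76284]
t = (-0.04978, +0.45654, +1.48400) m
tr R = 2.502512; θ = arccos((tr R − 1)/2) = 0.720834 rad = 41.301°
axis k = ((R−Rᵀ)₃₂, (R−Rᵀ)₁₃, (R−Rᵀ)₂₁) / (2 sinθ) = (+0.497483, +0.840196, +0.215828)
rvec = θ·k = (+0.358602, +0.605641, +0.155576)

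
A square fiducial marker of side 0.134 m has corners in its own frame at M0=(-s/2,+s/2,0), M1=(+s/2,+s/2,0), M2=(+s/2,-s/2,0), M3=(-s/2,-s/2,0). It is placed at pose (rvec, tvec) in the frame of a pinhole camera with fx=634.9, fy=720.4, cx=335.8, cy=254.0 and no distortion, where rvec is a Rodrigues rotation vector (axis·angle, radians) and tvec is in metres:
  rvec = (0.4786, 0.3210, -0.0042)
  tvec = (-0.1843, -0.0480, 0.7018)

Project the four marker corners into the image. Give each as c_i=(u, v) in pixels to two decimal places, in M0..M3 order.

c0=(131.05, 260.51) c1=(232.86, 270.48) c2=(213.01, 140.27) c3=(103.45, 137.10)

Intrinsics K: fx=634.9, fy=720.4, cx=335.8, cy=254.0
Marker side s = 0.134 m; corners in marker frame (Z=0):
  M0 = (-0.0670, +0.0670, 0)
  M1 = (+0.0670, +0.0670, 0)
  M2 = (+0.0670, -0.0670, 0)
  M3 = (-0.0670, -0.0670, 0)
rvec = (0.4786, 0.3210, -0.0042), |rvec| = θ = 0.57630 rad = 33.019°
Rodrigues: sinθ=0.54492, 1−cosθ=0.16151; R = I + sinθ·[k]× + (1−cosθ)·[k]×²:
    [+0.94988 +0.07868 +0.30255]
    [+0.07074 +0.88860 -0.45320]
    [-0.30450 +0.45189 +0.83850]
t = (-0.1843, -0.0480, 0.7018) m
M0: Pc = R·M0+t = (-0.24267, +0.00680, +0.75248); u = 634.9·(-0.24267)/0.75248 + 335.8 = 131.0481, v = 720.4·(+0.00680)/0.75248 + 254.0 = 260.5066
M1: Pc = R·M1+t = (-0.11539, +0.01628, +0.71167); u = 634.9·(-0.11539)/0.71167 + 335.8 = 232.8616, v = 720.4·(+0.01628)/0.71167 + 254.0 = 270.4752
M2: Pc = R·M2+t = (-0.12593, -0.10280, +0.65112); u = 634.9·(-0.12593)/0.65112 + 335.8 = 213.0076, v = 720.4·(-0.10280)/0.65112 + 254.0 = 140.2663
M3: Pc = R·M3+t = (-0.25321, -0.11228, +0.69193); u = 634.9·(-0.25321)/0.69193 + 335.8 = 103.4548, v = 720.4·(-0.11228)/0.69193 + 254.0 = 137.1038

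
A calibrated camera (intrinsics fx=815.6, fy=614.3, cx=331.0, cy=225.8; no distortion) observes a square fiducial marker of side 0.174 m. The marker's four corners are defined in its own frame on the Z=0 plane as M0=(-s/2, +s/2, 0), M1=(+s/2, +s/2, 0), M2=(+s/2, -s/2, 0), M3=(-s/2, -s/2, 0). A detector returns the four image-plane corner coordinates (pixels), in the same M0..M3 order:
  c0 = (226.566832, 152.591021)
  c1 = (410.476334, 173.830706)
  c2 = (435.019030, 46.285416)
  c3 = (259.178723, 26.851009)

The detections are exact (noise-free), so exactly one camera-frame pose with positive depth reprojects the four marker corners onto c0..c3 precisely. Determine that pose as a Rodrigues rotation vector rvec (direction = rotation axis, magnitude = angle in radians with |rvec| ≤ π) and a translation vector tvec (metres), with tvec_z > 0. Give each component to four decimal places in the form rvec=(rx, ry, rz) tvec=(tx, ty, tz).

Intrinsics K: fx=815.6, fy=614.3, cx=331.0, cy=225.8
Marker side s = 0.174 m; corners in marker frame (Z=0):
  M0 = (-0.0870, +0.0870, 0)
  M1 = (+0.0870, +0.0870, 0)
  M2 = (+0.0870, -0.0870, 0)
  M3 = (-0.0870, -0.0870, 0)
Detected image corners:
  c0 = (226.566832, 152.591021) px
  c1 = (410.476334, 173.830706) px
  c2 = (435.019030, 46.285416) px
  c3 = (259.178723, 26.851009) px
Planar DLT: solve 8×8 A·h = b for H (H[2,2]=1):
  H  [+1020.08011 -252.21027 +332.82934]
  H  [+112.81326 +701.43325 +98.39970]
  H  [-0.03951 -0.26409 +1.00000]
B = K⁻¹H; ‖b₁‖=1.282764, ‖b₂‖=1.282764; λ = 2/(‖b₁‖+‖b₂‖) = 0.779567, sign → tz>0 ⇒ λ=+0.779567
r₁ = λ·B[:,0] = (+0.98751,+0.15449,-0.03080); r₂ = λ·B[:,1] = (-0.15751,+0.96582,-0.20588)
r₃ = r₁×r₂ = (-0.00205,+0.20816,+0.97809); SVD([r₁ r₂ r₃]) → R = UVᵀ:
  R  [+0.98751 -0.15751 -0.00205]
  R  [+0.15449 +0.96582 +0.20816]
  R  [-0.03080 -0.20588 +0.97809]
t = (+0.00175, -0.16168, +0.77957) m
tr R = 2.931424; θ = arccos((tr R − 1)/2) = 0.262624 rad = 15.047°
axis k = ((R−Rᵀ)₃₂, (R−Rᵀ)₁₃, (R−Rᵀ)₂₁) / (2 sinθ) = (-0.797411, +0.055371, +0.600891)
rvec = θ·k = (-0.209419, +0.014542, +0.157808)

rvec=(-0.2094, 0.0145, 0.1578) tvec=(0.0017, -0.1617, 0.7796)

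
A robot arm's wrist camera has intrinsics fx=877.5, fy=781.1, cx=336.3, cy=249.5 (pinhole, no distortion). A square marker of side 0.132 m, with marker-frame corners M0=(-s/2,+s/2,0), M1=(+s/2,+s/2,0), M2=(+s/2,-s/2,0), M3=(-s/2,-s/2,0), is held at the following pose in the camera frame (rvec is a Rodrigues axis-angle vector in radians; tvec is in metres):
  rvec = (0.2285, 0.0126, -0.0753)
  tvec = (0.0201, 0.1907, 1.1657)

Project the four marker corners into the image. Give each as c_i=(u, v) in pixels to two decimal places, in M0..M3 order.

Intrinsics K: fx=877.5, fy=781.1, cx=336.3, cy=249.5
Marker side s = 0.132 m; corners in marker frame (Z=0):
  M0 = (-0.0660, +0.0660, 0)
  M1 = (+0.0660, +0.0660, 0)
  M2 = (+0.0660, -0.0660, 0)
  M3 = (-0.0660, -0.0660, 0)
rvec = (0.2285, 0.0126, -0.0753), |rvec| = θ = 0.24092 rad = 13.804°
Rodrigues: sinθ=0.23859, 1−cosθ=0.02888; R = I + sinθ·[k]× + (1−cosθ)·[k]×²:
    [+0.99710 +0.07601 +0.00392]
    [-0.07314 +0.97120 -0.22677]
    [-0.02104 +0.22582 +0.97394]
t = (0.0201, 0.1907, 1.1657) m
M0: Pc = R·M0+t = (-0.04069, +0.25963, +1.18199); u = 877.5·(-0.04069)/1.18199 + 336.3 = 306.0905, v = 781.1·(+0.25963)/1.18199 + 249.5 = 421.0697
M1: Pc = R·M1+t = (+0.09092, +0.24997, +1.17922); u = 877.5·(+0.09092)/1.17922 + 336.3 = 403.9608, v = 781.1·(+0.24997)/1.17922 + 249.5 = 415.0787
M2: Pc = R·M2+t = (+0.08089, +0.12177, +1.14941); u = 877.5·(+0.08089)/1.14941 + 336.3 = 398.0561, v = 781.1·(+0.12177)/1.14941 + 249.5 = 332.2534
M3: Pc = R·M3+t = (-0.05072, +0.13143, +1.15218); u = 877.5·(-0.05072)/1.15218 + 336.3 = 297.6680, v = 781.1·(+0.13143)/1.15218 + 249.5 = 338.5991

c0=(306.09, 421.07) c1=(403.96, 415.08) c2=(398.06, 332.25) c3=(297.67, 338.60)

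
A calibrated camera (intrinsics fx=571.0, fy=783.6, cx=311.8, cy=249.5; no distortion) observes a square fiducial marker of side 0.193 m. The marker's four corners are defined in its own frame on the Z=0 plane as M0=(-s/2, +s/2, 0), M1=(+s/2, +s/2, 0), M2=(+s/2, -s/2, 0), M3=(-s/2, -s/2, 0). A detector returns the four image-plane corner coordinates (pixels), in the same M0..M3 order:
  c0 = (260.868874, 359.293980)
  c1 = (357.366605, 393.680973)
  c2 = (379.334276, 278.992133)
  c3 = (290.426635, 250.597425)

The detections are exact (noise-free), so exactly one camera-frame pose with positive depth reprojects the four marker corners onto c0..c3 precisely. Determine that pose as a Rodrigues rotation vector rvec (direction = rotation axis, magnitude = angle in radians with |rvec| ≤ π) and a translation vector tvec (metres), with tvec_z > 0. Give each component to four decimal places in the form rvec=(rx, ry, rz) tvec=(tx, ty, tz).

rvec=(-0.5876, 0.0997, 0.2688) tvec=(0.0203, 0.1002, 1.1473)

Intrinsics K: fx=571.0, fy=783.6, cx=311.8, cy=249.5
Marker side s = 0.193 m; corners in marker frame (Z=0):
  M0 = (-0.0965, +0.0965, 0)
  M1 = (+0.0965, +0.0965, 0)
  M2 = (+0.0965, -0.0965, 0)
  M3 = (-0.0965, -0.0965, 0)
Detected image corners:
  c0 = (260.868874, 359.293980) px
  c1 = (357.366605, 393.680973) px
  c2 = (379.334276, 278.992133) px
  c3 = (290.426635, 250.597425) px
Planar DLT: solve 8×8 A·h = b for H (H[2,2]=1):
  H  [+432.02787 -283.54214 +321.91867]
  H  [+114.73573 +429.35255 +317.91134]
  H  [-0.14725 -0.46515 +1.00000]
B = K⁻¹H; ‖b₁‖=0.871584, ‖b₂‖=0.871584; λ = 2/(‖b₁‖+‖b₂‖) = 1.147337, sign → tz>0 ⇒ λ=+1.147337
r₁ = λ·B[:,0] = (+0.96035,+0.22179,-0.16895); r₂ = λ·B[:,1] = (-0.27831,+0.79858,-0.53368)
r₃ = r₁×r₂ = (+0.01655,+0.55954,+0.82864); SVD([r₁ r₂ r₃]) → R = UVᵀ:
  R  [+0.96035 -0.27831 +0.01655]
  R  [+0.22179 +0.79858 +0.55954]
  R  [-0.16895 -0.53368 +0.82864]
t = (+0.02033, +0.10017, +1.14734) m
tr R = 2.587564; θ = arccos((tr R − 1)/2) = 0.653794 rad = 37.460°
axis k = ((R−Rᵀ)₃₂, (R−Rᵀ)₁₃, (R−Rᵀ)₂₁) / (2 sinθ) = (-0.898731, +0.152496, +0.411130)
rvec = θ·k = (-0.587585, +0.099701, +0.268794)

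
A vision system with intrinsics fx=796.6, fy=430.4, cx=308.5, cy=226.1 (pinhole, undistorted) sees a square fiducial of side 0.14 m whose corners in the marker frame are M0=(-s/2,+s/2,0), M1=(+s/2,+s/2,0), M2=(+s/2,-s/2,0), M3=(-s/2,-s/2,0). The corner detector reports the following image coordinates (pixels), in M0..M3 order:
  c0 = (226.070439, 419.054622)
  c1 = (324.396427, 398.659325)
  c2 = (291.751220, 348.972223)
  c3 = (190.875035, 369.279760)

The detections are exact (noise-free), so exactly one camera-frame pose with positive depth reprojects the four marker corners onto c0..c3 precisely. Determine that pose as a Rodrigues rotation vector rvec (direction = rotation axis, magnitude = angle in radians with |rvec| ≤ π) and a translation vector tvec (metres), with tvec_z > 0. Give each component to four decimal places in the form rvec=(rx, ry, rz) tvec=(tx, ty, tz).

Intrinsics K: fx=796.6, fy=430.4, cx=308.5, cy=226.1
Marker side s = 0.14 m; corners in marker frame (Z=0):
  M0 = (-0.0700, +0.0700, 0)
  M1 = (+0.0700, +0.0700, 0)
  M2 = (+0.0700, -0.0700, 0)
  M3 = (-0.0700, -0.0700, 0)
Detected image corners:
  c0 = (226.070439, 419.054622) px
  c1 = (324.396427, 398.659325) px
  c2 = (291.751220, 348.972223) px
  c3 = (190.875035, 369.279760) px
Planar DLT: solve 8×8 A·h = b for H (H[2,2]=1):
  H  [+731.15913 +282.72280 +258.72693]
  H  [-115.89898 +415.40953 +384.20965]
  H  [+0.07675 +0.15675 +1.00000]
B = K⁻¹H; ‖b₁‖=0.943669, ‖b₂‖=0.943669; λ = 2/(‖b₁‖+‖b₂‖) = 1.059693, sign → tz>0 ⇒ λ=+1.059693
r₁ = λ·B[:,0] = (+0.94114,-0.32808,+0.08133); r₂ = λ·B[:,1] = (+0.31177,+0.93553,+0.16610)
r₃ = r₁×r₂ = (-0.13058,-0.13097,+0.98275); SVD([r₁ r₂ r₃]) → R = UVᵀ:
  R  [+0.94114 +0.31177 -0.13058]
  R  [-0.32808 +0.93553 -0.13097]
  R  [+0.08133 +0.16610 +0.98275]
t = (-0.06621, +0.38928, +1.05969) m
tr R = 2.859415; θ = arccos((tr R − 1)/2) = 0.377178 rad = 21.611°
axis k = ((R−Rᵀ)₃₂, (R−Rᵀ)₁₃, (R−Rᵀ)₂₁) / (2 sinθ) = (+0.403309, -0.287698, -0.868661)
rvec = θ·k = (+0.152119, -0.108513, -0.327640)

rvec=(0.1521, -0.1085, -0.3276) tvec=(-0.0662, 0.3893, 1.0597)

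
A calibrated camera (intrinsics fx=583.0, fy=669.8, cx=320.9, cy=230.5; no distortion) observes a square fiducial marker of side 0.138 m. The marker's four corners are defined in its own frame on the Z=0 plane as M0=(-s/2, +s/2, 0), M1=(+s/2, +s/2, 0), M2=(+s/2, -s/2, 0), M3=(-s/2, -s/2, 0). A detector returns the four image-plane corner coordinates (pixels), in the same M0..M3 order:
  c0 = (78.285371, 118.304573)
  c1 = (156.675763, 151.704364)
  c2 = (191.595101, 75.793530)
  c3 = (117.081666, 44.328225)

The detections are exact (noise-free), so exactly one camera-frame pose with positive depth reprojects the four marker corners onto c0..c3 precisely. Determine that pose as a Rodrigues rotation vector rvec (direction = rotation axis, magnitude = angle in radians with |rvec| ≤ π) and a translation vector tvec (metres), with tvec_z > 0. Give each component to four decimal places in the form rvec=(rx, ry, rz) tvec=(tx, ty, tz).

Intrinsics K: fx=583.0, fy=669.8, cx=320.9, cy=230.5
Marker side s = 0.138 m; corners in marker frame (Z=0):
  M0 = (-0.0690, +0.0690, 0)
  M1 = (+0.0690, +0.0690, 0)
  M2 = (+0.0690, -0.0690, 0)
  M3 = (-0.0690, -0.0690, 0)
Detected image corners:
  c0 = (78.285371, 118.304573) px
  c1 = (156.675763, 151.704364) px
  c2 = (191.595101, 75.793530) px
  c3 = (117.081666, 44.328225) px
Planar DLT: solve 8×8 A·h = b for H (H[2,2]=1):
  H  [+550.48147 -318.57001 +136.32981]
  H  [+232.57416 +506.12769 +96.52772]
  H  [-0.02318 -0.37865 +1.00000]
B = K⁻¹H; ‖b₁‖=1.021042, ‖b₂‖=1.021042; λ = 2/(‖b₁‖+‖b₂‖) = 0.979392, sign → tz>0 ⇒ λ=+0.979392
r₁ = λ·B[:,0] = (+0.93726,+0.34789,-0.02271); r₂ = λ·B[:,1] = (-0.33105,+0.86769,-0.37085)
r₃ = r₁×r₂ = (-0.10931,+0.35510,+0.92842); SVD([r₁ r₂ r₃]) → R = UVᵀ:
  R  [+0.93726 -0.33105 -0.10931]
  R  [+0.34789 +0.86769 +0.35510]
  R  [-0.02271 -0.37085 +0.92842]
t = (-0.31006, -0.19590, +0.97939) m
tr R = 2.733366; θ = arccos((tr R − 1)/2) = 0.522282 rad = 29.925°
axis k = ((R−Rᵀ)₃₂, (R−Rᵀ)₁₃, (R−Rᵀ)₂₁) / (2 sinθ) = (-0.727601, -0.086803, +0.680487)
rvec = θ·k = (-0.380013, -0.045335, +0.355406)

rvec=(-0.3800, -0.0453, 0.3554) tvec=(-0.3101, -0.1959, 0.9794)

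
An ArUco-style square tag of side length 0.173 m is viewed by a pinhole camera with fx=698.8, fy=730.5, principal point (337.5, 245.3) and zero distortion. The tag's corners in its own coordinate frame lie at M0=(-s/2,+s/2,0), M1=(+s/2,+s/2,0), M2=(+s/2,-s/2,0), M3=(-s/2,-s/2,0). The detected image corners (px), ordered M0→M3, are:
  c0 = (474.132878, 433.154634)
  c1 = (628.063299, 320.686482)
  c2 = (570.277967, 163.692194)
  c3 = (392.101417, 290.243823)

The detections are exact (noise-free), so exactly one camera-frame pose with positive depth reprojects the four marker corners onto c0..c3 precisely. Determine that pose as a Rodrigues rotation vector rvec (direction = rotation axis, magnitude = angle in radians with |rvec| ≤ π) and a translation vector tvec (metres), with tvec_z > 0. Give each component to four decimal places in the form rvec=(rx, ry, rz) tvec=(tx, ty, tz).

rvec=(0.4677, -0.2025, -0.5642) tvec=(0.1549, 0.0500, 0.5957)

Intrinsics K: fx=698.8, fy=730.5, cx=337.5, cy=245.3
Marker side s = 0.173 m; corners in marker frame (Z=0):
  M0 = (-0.0865, +0.0865, 0)
  M1 = (+0.0865, +0.0865, 0)
  M2 = (+0.0865, -0.0865, 0)
  M3 = (-0.0865, -0.0865, 0)
Detected image corners:
  c0 = (474.132878, 433.154634) px
  c1 = (628.063299, 320.686482) px
  c2 = (570.277967, 163.692194) px
  c3 = (392.101417, 290.243823) px
Planar DLT: solve 8×8 A·h = b for H (H[2,2]=1):
  H  [+1005.13362 +818.02191 +519.26997]
  H  [-658.64037 +1109.61191 +306.65049]
  H  [+0.09717 +0.80310 +1.00000]
B = K⁻¹H; ‖b₁‖=1.678805, ‖b₂‖=1.678805; λ = 2/(‖b₁‖+‖b₂‖) = 0.595662, sign → tz>0 ⇒ λ=+0.595662
r₁ = λ·B[:,0] = (+0.82883,-0.55650,+0.05788); r₂ = λ·B[:,1] = (+0.46625,+0.74416,+0.47838)
r₃ = r₁×r₂ = (-0.30929,-0.36950,+0.87624); SVD([r₁ r₂ r₃]) → R = UVᵀ:
  R  [+0.82883 +0.46625 -0.30929]
  R  [-0.55650 +0.74416 -0.36950]
  R  [+0.05788 +0.47838 +0.87624]
t = (+0.15494, +0.05003, +0.59566) m
tr R = 2.449230; θ = arccos((tr R − 1)/2) = 0.760321 rad = 43.563°
axis k = ((R−Rᵀ)₃₂, (R−Rᵀ)₁₃, (R−Rᵀ)₂₁) / (2 sinθ) = (+0.615161, -0.266394, -0.742031)
rvec = θ·k = (+0.467720, -0.202545, -0.564182)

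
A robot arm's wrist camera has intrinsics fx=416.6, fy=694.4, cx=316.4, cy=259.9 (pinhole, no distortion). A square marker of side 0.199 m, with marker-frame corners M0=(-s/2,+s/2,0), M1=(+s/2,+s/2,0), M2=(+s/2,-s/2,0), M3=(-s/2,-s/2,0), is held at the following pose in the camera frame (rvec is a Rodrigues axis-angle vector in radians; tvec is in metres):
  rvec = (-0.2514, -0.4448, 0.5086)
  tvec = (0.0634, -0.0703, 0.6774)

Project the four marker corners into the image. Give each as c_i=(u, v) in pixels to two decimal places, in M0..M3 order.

c0=(278.55, 216.83) c1=(377.92, 327.00) c2=(418.19, 164.14) c3=(332.81, 48.36)

Intrinsics K: fx=416.6, fy=694.4, cx=316.4, cy=259.9
Marker side s = 0.199 m; corners in marker frame (Z=0):
  M0 = (-0.0995, +0.0995, 0)
  M1 = (+0.0995, +0.0995, 0)
  M2 = (+0.0995, -0.0995, 0)
  M3 = (-0.0995, -0.0995, 0)
rvec = (-0.2514, -0.4448, 0.5086), |rvec| = θ = 0.72092 rad = 41.306°
Rodrigues: sinθ=0.66007, 1−cosθ=0.24880; R = I + sinθ·[k]× + (1−cosθ)·[k]×²:
    [+0.78146 -0.41214 -0.46847]
    [+0.51921 +0.84591 +0.12188]
    [+0.34605 -0.33848 +0.87503]
t = (0.0634, -0.0703, 0.6774) m
M0: Pc = R·M0+t = (-0.05536, -0.03779, +0.60929); u = 416.6·(-0.05536)/0.60929 + 316.4 = 278.5455, v = 694.4·(-0.03779)/0.60929 + 259.9 = 216.8280
M1: Pc = R·M1+t = (+0.10015, +0.06553, +0.67815); u = 416.6·(+0.10015)/0.67815 + 316.4 = 377.9215, v = 694.4·(+0.06553)/0.67815 + 259.9 = 326.9993
M2: Pc = R·M2+t = (+0.18216, -0.10281, +0.74551); u = 416.6·(+0.18216)/0.74551 + 316.4 = 418.1949, v = 694.4·(-0.10281)/0.74551 + 259.9 = 164.1411
M3: Pc = R·M3+t = (+0.02665, -0.20613, +0.67665); u = 416.6·(+0.02665)/0.67665 + 316.4 = 332.8101, v = 694.4·(-0.20613)/0.67665 + 259.9 = 48.3624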